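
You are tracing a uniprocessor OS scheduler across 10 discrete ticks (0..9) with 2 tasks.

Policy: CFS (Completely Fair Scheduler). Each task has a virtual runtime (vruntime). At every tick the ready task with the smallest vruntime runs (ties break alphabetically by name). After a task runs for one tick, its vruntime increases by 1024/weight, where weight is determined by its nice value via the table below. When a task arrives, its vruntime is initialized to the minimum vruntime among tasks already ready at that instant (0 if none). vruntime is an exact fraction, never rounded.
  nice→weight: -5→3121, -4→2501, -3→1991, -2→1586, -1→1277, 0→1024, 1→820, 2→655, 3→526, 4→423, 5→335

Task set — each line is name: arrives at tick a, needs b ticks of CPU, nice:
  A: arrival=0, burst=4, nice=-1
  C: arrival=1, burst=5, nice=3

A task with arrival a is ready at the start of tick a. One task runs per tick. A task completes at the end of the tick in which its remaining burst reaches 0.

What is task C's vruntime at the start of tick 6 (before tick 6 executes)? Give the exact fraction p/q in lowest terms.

t=0: vr[A=0] → run A
t=1: vr[A=1024/1277 C=1024/1277] → run A
t=2: vr[A=2048/1277 C=1024/1277] → run C
t=3: vr[A=2048/1277 C=923136/335851] → run A
t=4: vr[A=3072/1277 C=923136/335851] → run A
t=5: vr[C=923136/335851] → run C
t=6: vr[C=1576960/335851] → run C
t=7: vr[C=2230784/335851] → run C
t=8: vr[C=2884608/335851] → run C
t=9: (idle)

vruntime(C, start of tick 6) = 1576960/335851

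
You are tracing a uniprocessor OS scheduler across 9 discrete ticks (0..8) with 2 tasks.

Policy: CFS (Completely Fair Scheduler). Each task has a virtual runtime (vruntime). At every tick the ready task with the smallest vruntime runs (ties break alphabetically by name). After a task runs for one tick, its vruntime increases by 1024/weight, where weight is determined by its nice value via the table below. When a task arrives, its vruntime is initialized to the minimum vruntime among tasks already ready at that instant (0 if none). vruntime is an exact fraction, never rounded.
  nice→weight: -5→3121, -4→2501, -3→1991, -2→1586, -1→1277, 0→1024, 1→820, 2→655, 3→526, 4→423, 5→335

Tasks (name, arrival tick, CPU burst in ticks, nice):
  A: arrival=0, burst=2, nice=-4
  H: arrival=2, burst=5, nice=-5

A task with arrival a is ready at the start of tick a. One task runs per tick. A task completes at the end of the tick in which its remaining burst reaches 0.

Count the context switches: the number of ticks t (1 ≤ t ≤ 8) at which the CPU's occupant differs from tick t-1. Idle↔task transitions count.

context switches = 2

t=0: vr[A=0] → run A
t=1: vr[A=1024/2501] → run A
t=2: vr[H=0] → run H
t=3: vr[H=1024/3121] → run H
t=4: vr[H=2048/3121] → run H
t=5: vr[H=3072/3121] → run H
t=6: vr[H=4096/3121] → run H
t=7: (idle)
t=8: (idle)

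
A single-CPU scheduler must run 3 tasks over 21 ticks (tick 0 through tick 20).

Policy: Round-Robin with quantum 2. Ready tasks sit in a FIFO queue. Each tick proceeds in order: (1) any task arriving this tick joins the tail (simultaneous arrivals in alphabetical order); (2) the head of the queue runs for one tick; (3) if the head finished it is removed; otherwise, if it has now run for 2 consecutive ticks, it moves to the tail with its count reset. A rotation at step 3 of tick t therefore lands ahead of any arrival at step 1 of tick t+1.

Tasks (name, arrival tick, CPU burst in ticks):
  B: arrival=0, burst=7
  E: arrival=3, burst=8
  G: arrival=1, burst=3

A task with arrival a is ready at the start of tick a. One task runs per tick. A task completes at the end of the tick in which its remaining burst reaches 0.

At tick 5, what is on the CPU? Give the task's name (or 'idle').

t=0: queue=[B] q_used=0 → run B
t=1: queue=[B,G] q_used=1 → run B
t=2: queue=[G,B] q_used=0 → run G
t=3: queue=[G,B,E] q_used=1 → run G
t=4: queue=[B,E,G] q_used=0 → run B
t=5: queue=[B,E,G] q_used=1 → run B
t=6: queue=[E,G,B] q_used=0 → run E
t=7: queue=[E,G,B] q_used=1 → run E
t=8: queue=[G,B,E] q_used=0 → run G
t=9: queue=[B,E] q_used=0 → run B
t=10: queue=[B,E] q_used=1 → run B
t=11: queue=[E,B] q_used=0 → run E
t=12: queue=[E,B] q_used=1 → run E
t=13: queue=[B,E] q_used=0 → run B
t=14: queue=[E] q_used=0 → run E
t=15: queue=[E] q_used=1 → run E
t=16: queue=[E] q_used=0 → run E
t=17: queue=[E] q_used=1 → run E
t=18: (idle)
t=19: (idle)
t=20: (idle)

running at tick 5 = B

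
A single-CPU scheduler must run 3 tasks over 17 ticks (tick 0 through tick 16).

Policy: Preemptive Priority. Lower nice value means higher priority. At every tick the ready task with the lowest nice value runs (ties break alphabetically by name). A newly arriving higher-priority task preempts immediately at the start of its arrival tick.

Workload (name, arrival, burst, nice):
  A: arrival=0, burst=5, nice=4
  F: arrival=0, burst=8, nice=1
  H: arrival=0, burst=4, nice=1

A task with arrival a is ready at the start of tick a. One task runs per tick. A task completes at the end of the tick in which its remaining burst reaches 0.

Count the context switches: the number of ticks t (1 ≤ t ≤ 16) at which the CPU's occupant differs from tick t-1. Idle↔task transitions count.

context switches = 2

t=0: ready={A,F,H} → run F
t=1: ready={A,F,H} → run F
t=2: ready={A,F,H} → run F
t=3: ready={A,F,H} → run F
t=4: ready={A,F,H} → run F
t=5: ready={A,F,H} → run F
t=6: ready={A,F,H} → run F
t=7: ready={A,F,H} → run F
t=8: ready={A,H} → run H
t=9: ready={A,H} → run H
t=10: ready={A,H} → run H
t=11: ready={A,H} → run H
t=12: ready={A} → run A
t=13: ready={A} → run A
t=14: ready={A} → run A
t=15: ready={A} → run A
t=16: ready={A} → run A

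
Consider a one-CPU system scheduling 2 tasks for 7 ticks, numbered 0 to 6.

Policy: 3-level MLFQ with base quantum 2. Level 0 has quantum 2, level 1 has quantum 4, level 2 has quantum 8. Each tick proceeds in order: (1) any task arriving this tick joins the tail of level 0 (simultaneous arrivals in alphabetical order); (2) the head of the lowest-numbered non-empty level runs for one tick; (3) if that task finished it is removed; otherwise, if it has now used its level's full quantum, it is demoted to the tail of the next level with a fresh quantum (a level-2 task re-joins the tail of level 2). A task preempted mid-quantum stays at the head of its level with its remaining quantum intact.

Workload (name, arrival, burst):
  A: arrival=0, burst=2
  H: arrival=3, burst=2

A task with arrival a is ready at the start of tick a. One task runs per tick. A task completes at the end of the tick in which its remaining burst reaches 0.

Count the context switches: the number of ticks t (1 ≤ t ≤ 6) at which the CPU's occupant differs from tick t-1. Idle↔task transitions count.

t=0: L0/L1/L2 = A/-/- → run A
t=1: L0/L1/L2 = A/-/- → run A
t=2: (idle)
t=3: L0/L1/L2 = H/-/- → run H
t=4: L0/L1/L2 = H/-/- → run H
t=5: (idle)
t=6: (idle)

context switches = 3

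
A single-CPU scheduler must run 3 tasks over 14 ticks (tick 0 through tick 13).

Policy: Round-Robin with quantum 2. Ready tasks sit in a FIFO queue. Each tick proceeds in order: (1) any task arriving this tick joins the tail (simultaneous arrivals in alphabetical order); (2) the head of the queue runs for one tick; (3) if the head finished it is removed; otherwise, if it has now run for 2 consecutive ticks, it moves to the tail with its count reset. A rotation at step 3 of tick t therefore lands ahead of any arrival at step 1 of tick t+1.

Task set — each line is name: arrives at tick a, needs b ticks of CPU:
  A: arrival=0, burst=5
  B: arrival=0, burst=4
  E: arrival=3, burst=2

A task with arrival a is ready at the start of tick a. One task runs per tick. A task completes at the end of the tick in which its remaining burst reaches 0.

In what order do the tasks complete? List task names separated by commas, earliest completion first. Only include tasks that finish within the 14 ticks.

t=0: queue=[A,B] q_used=0 → run A
t=1: queue=[A,B] q_used=1 → run A
t=2: queue=[B,A] q_used=0 → run B
t=3: queue=[B,A,E] q_used=1 → run B
t=4: queue=[A,E,B] q_used=0 → run A
t=5: queue=[A,E,B] q_used=1 → run A
t=6: queue=[E,B,A] q_used=0 → run E
t=7: queue=[E,B,A] q_used=1 → run E
t=8: queue=[B,A] q_used=0 → run B
t=9: queue=[B,A] q_used=1 → run B
t=10: queue=[A] q_used=0 → run A
t=11: (idle)
t=12: (idle)
t=13: (idle)

completion order = E, B, A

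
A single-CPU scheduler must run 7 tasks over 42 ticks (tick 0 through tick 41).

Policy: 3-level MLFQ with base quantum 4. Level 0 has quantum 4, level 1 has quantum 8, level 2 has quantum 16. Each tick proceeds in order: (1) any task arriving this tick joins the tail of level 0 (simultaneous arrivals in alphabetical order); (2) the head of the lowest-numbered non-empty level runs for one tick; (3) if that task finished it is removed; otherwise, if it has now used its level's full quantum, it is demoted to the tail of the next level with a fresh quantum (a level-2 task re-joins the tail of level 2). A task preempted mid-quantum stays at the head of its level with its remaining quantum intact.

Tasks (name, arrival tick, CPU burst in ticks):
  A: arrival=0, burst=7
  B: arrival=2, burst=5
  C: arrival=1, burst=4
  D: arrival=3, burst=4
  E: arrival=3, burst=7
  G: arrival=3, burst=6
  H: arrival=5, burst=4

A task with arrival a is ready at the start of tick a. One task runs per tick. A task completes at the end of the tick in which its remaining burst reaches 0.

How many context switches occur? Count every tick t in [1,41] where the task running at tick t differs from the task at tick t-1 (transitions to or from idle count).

context switches = 11

t=0: L0/L1/L2 = A/-/- → run A
t=1: L0/L1/L2 = AC/-/- → run A
t=2: L0/L1/L2 = ACB/-/- → run A
t=3: L0/L1/L2 = ACBDEG/-/- → run A
t=4: L0/L1/L2 = CBDEG/A/- → run C
t=5: L0/L1/L2 = CBDEGH/A/- → run C
t=6: L0/L1/L2 = CBDEGH/A/- → run C
t=7: L0/L1/L2 = CBDEGH/A/- → run C
t=8: L0/L1/L2 = BDEGH/A/- → run B
t=9: L0/L1/L2 = BDEGH/A/- → run B
t=10: L0/L1/L2 = BDEGH/A/- → run B
t=11: L0/L1/L2 = BDEGH/A/- → run B
t=12: L0/L1/L2 = DEGH/AB/- → run D
t=13: L0/L1/L2 = DEGH/AB/- → run D
t=14: L0/L1/L2 = DEGH/AB/- → run D
t=15: L0/L1/L2 = DEGH/AB/- → run D
t=16: L0/L1/L2 = EGH/AB/- → run E
t=17: L0/L1/L2 = EGH/AB/- → run E
t=18: L0/L1/L2 = EGH/AB/- → run E
t=19: L0/L1/L2 = EGH/AB/- → run E
t=20: L0/L1/L2 = GH/ABE/- → run G
t=21: L0/L1/L2 = GH/ABE/- → run G
t=22: L0/L1/L2 = GH/ABE/- → run G
t=23: L0/L1/L2 = GH/ABE/- → run G
t=24: L0/L1/L2 = H/ABEG/- → run H
t=25: L0/L1/L2 = H/ABEG/- → run H
t=26: L0/L1/L2 = H/ABEG/- → run H
t=27: L0/L1/L2 = H/ABEG/- → run H
t=28: L0/L1/L2 = -/ABEG/- → run A
t=29: L0/L1/L2 = -/ABEG/- → run A
t=30: L0/L1/L2 = -/ABEG/- → run A
t=31: L0/L1/L2 = -/BEG/- → run B
t=32: L0/L1/L2 = -/EG/- → run E
t=33: L0/L1/L2 = -/EG/- → run E
t=34: L0/L1/L2 = -/EG/- → run E
t=35: L0/L1/L2 = -/G/- → run G
t=36: L0/L1/L2 = -/G/- → run G
t=37: (idle)
t=38: (idle)
t=39: (idle)
t=40: (idle)
t=41: (idle)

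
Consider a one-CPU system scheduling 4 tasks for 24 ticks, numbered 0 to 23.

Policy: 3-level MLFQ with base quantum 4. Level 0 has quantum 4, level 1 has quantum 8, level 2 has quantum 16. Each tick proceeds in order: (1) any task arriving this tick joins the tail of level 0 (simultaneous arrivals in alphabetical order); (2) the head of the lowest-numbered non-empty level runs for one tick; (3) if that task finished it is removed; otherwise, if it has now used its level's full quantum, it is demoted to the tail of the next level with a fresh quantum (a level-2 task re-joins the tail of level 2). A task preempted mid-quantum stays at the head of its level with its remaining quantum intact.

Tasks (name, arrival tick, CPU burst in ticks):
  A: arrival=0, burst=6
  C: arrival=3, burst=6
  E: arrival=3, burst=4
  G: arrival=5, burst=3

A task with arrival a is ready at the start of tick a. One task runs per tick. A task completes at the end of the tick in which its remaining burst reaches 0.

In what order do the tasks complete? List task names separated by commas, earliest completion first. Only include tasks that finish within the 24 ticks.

t=0: L0/L1/L2 = A/-/- → run A
t=1: L0/L1/L2 = A/-/- → run A
t=2: L0/L1/L2 = A/-/- → run A
t=3: L0/L1/L2 = ACE/-/- → run A
t=4: L0/L1/L2 = CE/A/- → run C
t=5: L0/L1/L2 = CEG/A/- → run C
t=6: L0/L1/L2 = CEG/A/- → run C
t=7: L0/L1/L2 = CEG/A/- → run C
t=8: L0/L1/L2 = EG/AC/- → run E
t=9: L0/L1/L2 = EG/AC/- → run E
t=10: L0/L1/L2 = EG/AC/- → run E
t=11: L0/L1/L2 = EG/AC/- → run E
t=12: L0/L1/L2 = G/AC/- → run G
t=13: L0/L1/L2 = G/AC/- → run G
t=14: L0/L1/L2 = G/AC/- → run G
t=15: L0/L1/L2 = -/AC/- → run A
t=16: L0/L1/L2 = -/AC/- → run A
t=17: L0/L1/L2 = -/C/- → run C
t=18: L0/L1/L2 = -/C/- → run C
t=19: (idle)
t=20: (idle)
t=21: (idle)
t=22: (idle)
t=23: (idle)

completion order = E, G, A, C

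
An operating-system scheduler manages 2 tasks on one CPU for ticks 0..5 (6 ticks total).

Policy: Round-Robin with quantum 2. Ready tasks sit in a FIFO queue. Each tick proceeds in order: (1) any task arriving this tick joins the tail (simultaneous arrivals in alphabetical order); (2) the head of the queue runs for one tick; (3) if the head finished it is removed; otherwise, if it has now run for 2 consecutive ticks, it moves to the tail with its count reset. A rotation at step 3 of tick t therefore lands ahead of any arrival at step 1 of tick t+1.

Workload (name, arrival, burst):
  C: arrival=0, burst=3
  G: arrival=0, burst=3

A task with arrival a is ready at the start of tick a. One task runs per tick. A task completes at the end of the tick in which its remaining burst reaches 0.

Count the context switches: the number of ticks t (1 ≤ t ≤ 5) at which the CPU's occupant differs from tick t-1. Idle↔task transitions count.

t=0: queue=[C,G] q_used=0 → run C
t=1: queue=[C,G] q_used=1 → run C
t=2: queue=[G,C] q_used=0 → run G
t=3: queue=[G,C] q_used=1 → run G
t=4: queue=[C,G] q_used=0 → run C
t=5: queue=[G] q_used=0 → run G

context switches = 3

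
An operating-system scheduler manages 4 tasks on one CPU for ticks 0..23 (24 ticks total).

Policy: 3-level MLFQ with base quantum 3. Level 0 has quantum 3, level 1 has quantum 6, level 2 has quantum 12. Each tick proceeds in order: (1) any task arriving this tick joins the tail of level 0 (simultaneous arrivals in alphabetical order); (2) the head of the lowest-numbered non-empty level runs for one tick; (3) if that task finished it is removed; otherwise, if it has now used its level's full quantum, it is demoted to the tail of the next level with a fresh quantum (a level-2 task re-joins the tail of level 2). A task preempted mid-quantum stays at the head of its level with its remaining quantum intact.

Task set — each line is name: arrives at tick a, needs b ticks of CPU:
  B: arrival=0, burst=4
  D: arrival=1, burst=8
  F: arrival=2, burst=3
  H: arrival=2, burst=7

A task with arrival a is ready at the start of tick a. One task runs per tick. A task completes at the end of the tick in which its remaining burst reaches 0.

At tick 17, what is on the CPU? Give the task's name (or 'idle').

t=0: L0/L1/L2 = B/-/- → run B
t=1: L0/L1/L2 = BD/-/- → run B
t=2: L0/L1/L2 = BDFH/-/- → run B
t=3: L0/L1/L2 = DFH/B/- → run D
t=4: L0/L1/L2 = DFH/B/- → run D
t=5: L0/L1/L2 = DFH/B/- → run D
t=6: L0/L1/L2 = FH/BD/- → run F
t=7: L0/L1/L2 = FH/BD/- → run F
t=8: L0/L1/L2 = FH/BD/- → run F
t=9: L0/L1/L2 = H/BD/- → run H
t=10: L0/L1/L2 = H/BD/- → run H
t=11: L0/L1/L2 = H/BD/- → run H
t=12: L0/L1/L2 = -/BDH/- → run B
t=13: L0/L1/L2 = -/DH/- → run D
t=14: L0/L1/L2 = -/DH/- → run D
t=15: L0/L1/L2 = -/DH/- → run D
t=16: L0/L1/L2 = -/DH/- → run D
t=17: L0/L1/L2 = -/DH/- → run D
t=18: L0/L1/L2 = -/H/- → run H
t=19: L0/L1/L2 = -/H/- → run H
t=20: L0/L1/L2 = -/H/- → run H
t=21: L0/L1/L2 = -/H/- → run H
t=22: (idle)
t=23: (idle)

running at tick 17 = D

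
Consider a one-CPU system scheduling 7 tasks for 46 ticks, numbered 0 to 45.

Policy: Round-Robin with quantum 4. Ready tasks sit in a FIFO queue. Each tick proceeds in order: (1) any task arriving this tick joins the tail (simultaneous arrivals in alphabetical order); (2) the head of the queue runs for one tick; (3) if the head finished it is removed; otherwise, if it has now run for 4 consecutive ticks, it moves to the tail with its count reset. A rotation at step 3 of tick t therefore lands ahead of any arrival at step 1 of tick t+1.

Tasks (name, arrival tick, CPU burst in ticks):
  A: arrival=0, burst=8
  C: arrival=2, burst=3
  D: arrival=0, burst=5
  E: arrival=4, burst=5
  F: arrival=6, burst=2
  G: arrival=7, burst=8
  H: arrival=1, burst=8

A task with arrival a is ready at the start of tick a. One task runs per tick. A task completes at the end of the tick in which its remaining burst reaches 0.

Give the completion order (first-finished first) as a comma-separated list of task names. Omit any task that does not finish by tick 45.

completion order = C, A, F, D, H, E, G

t=0: queue=[A,D] q_used=0 → run A
t=1: queue=[A,D,H] q_used=1 → run A
t=2: queue=[A,D,H,C] q_used=2 → run A
t=3: queue=[A,D,H,C] q_used=3 → run A
t=4: queue=[D,H,C,A,E] q_used=0 → run D
t=5: queue=[D,H,C,A,E] q_used=1 → run D
t=6: queue=[D,H,C,A,E,F] q_used=2 → run D
t=7: queue=[D,H,C,A,E,F,G] q_used=3 → run D
t=8: queue=[H,C,A,E,F,G,D] q_used=0 → run H
t=9: queue=[H,C,A,E,F,G,D] q_used=1 → run H
t=10: queue=[H,C,A,E,F,G,D] q_used=2 → run H
t=11: queue=[H,C,A,E,F,G,D] q_used=3 → run H
t=12: queue=[C,A,E,F,G,D,H] q_used=0 → run C
t=13: queue=[C,A,E,F,G,D,H] q_used=1 → run C
t=14: queue=[C,A,E,F,G,D,H] q_used=2 → run C
t=15: queue=[A,E,F,G,D,H] q_used=0 → run A
t=16: queue=[A,E,F,G,D,H] q_used=1 → run A
t=17: queue=[A,E,F,G,D,H] q_used=2 → run A
t=18: queue=[A,E,F,G,D,H] q_used=3 → run A
t=19: queue=[E,F,G,D,H] q_used=0 → run E
t=20: queue=[E,F,G,D,H] q_used=1 → run E
t=21: queue=[E,F,G,D,H] q_used=2 → run E
t=22: queue=[E,F,G,D,H] q_used=3 → run E
t=23: queue=[F,G,D,H,E] q_used=0 → run F
t=24: queue=[F,G,D,H,E] q_used=1 → run F
t=25: queue=[G,D,H,E] q_used=0 → run G
t=26: queue=[G,D,H,E] q_used=1 → run G
t=27: queue=[G,D,H,E] q_used=2 → run G
t=28: queue=[G,D,H,E] q_used=3 → run G
t=29: queue=[D,H,E,G] q_used=0 → run D
t=30: queue=[H,E,G] q_used=0 → run H
t=31: queue=[H,E,G] q_used=1 → run H
t=32: queue=[H,E,G] q_used=2 → run H
t=33: queue=[H,E,G] q_used=3 → run H
t=34: queue=[E,G] q_used=0 → run E
t=35: queue=[G] q_used=0 → run G
t=36: queue=[G] q_used=1 → run G
t=37: queue=[G] q_used=2 → run G
t=38: queue=[G] q_used=3 → run G
t=39: (idle)
t=40: (idle)
t=41: (idle)
t=42: (idle)
t=43: (idle)
t=44: (idle)
t=45: (idle)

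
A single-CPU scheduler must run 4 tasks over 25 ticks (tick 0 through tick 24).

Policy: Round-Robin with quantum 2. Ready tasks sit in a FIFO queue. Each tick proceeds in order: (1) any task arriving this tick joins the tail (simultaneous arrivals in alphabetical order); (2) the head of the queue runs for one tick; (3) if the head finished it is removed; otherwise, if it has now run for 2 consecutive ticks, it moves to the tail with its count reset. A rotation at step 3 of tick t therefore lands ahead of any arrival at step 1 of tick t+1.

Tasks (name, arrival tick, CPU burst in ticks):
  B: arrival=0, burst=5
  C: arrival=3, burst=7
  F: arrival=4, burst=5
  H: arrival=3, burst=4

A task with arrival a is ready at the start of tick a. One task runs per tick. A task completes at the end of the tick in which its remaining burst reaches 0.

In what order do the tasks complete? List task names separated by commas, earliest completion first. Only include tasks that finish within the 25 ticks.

completion order = B, H, F, C

t=0: queue=[B] q_used=0 → run B
t=1: queue=[B] q_used=1 → run B
t=2: queue=[B] q_used=0 → run B
t=3: queue=[B,C,H] q_used=1 → run B
t=4: queue=[C,H,B,F] q_used=0 → run C
t=5: queue=[C,H,B,F] q_used=1 → run C
t=6: queue=[H,B,F,C] q_used=0 → run H
t=7: queue=[H,B,F,C] q_used=1 → run H
t=8: queue=[B,F,C,H] q_used=0 → run B
t=9: queue=[F,C,H] q_used=0 → run F
t=10: queue=[F,C,H] q_used=1 → run F
t=11: queue=[C,H,F] q_used=0 → run C
t=12: queue=[C,H,F] q_used=1 → run C
t=13: queue=[H,F,C] q_used=0 → run H
t=14: queue=[H,F,C] q_used=1 → run H
t=15: queue=[F,C] q_used=0 → run F
t=16: queue=[F,C] q_used=1 → run F
t=17: queue=[C,F] q_used=0 → run C
t=18: queue=[C,F] q_used=1 → run C
t=19: queue=[F,C] q_used=0 → run F
t=20: queue=[C] q_used=0 → run C
t=21: (idle)
t=22: (idle)
t=23: (idle)
t=24: (idle)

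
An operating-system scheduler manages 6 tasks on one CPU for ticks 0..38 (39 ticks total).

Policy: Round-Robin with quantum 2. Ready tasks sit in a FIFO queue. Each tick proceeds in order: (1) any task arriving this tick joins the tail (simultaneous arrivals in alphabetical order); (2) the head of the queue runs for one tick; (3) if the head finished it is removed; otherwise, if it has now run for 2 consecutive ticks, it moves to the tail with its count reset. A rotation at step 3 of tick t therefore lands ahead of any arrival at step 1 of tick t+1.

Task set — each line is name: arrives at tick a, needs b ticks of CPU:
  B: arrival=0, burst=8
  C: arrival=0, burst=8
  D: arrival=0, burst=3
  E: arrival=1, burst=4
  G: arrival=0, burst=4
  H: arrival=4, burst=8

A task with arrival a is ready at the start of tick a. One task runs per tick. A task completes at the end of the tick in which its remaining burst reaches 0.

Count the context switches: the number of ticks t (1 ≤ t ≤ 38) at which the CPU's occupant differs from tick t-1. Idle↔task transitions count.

context switches = 17

t=0: queue=[B,C,D,G] q_used=0 → run B
t=1: queue=[B,C,D,G,E] q_used=1 → run B
t=2: queue=[C,D,G,E,B] q_used=0 → run C
t=3: queue=[C,D,G,E,B] q_used=1 → run C
t=4: queue=[D,G,E,B,C,H] q_used=0 → run D
t=5: queue=[D,G,E,B,C,H] q_used=1 → run D
t=6: queue=[G,E,B,C,H,D] q_used=0 → run G
t=7: queue=[G,E,B,C,H,D] q_used=1 → run G
t=8: queue=[E,B,C,H,D,G] q_used=0 → run E
t=9: queue=[E,B,C,H,D,G] q_used=1 → run E
t=10: queue=[B,C,H,D,G,E] q_used=0 → run B
t=11: queue=[B,C,H,D,G,E] q_used=1 → run B
t=12: queue=[C,H,D,G,E,B] q_used=0 → run C
t=13: queue=[C,H,D,G,E,B] q_used=1 → run C
t=14: queue=[H,D,G,E,B,C] q_used=0 → run H
t=15: queue=[H,D,G,E,B,C] q_used=1 → run H
t=16: queue=[D,G,E,B,C,H] q_used=0 → run D
t=17: queue=[G,E,B,C,H] q_used=0 → run G
t=18: queue=[G,E,B,C,H] q_used=1 → run G
t=19: queue=[E,B,C,H] q_used=0 → run E
t=20: queue=[E,B,C,H] q_used=1 → run E
t=21: queue=[B,C,H] q_used=0 → run B
t=22: queue=[B,C,H] q_used=1 → run B
t=23: queue=[C,H,B] q_used=0 → run C
t=24: queue=[C,H,B] q_used=1 → run C
t=25: queue=[H,B,C] q_used=0 → run H
t=26: queue=[H,B,C] q_used=1 → run H
t=27: queue=[B,C,H] q_used=0 → run B
t=28: queue=[B,C,H] q_used=1 → run B
t=29: queue=[C,H] q_used=0 → run C
t=30: queue=[C,H] q_used=1 → run C
t=31: queue=[H] q_used=0 → run H
t=32: queue=[H] q_used=1 → run H
t=33: queue=[H] q_used=0 → run H
t=34: queue=[H] q_used=1 → run H
t=35: (idle)
t=36: (idle)
t=37: (idle)
t=38: (idle)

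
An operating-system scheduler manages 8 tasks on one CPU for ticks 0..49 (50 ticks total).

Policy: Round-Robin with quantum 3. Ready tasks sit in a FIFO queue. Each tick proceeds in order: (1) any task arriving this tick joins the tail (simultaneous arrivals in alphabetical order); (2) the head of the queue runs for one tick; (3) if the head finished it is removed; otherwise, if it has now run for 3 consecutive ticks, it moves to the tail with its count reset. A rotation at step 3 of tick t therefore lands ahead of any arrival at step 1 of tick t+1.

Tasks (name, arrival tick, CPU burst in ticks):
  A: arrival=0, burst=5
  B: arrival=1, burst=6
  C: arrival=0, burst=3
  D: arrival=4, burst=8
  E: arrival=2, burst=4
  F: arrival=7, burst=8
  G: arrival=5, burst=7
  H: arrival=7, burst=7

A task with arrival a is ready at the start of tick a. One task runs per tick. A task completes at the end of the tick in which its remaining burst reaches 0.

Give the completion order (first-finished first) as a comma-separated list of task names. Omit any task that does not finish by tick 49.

completion order = C, A, B, E, D, G, F, H

t=0: queue=[A,C] q_used=0 → run A
t=1: queue=[A,C,B] q_used=1 → run A
t=2: queue=[A,C,B,E] q_used=2 → run A
t=3: queue=[C,B,E,A] q_used=0 → run C
t=4: queue=[C,B,E,A,D] q_used=1 → run C
t=5: queue=[C,B,E,A,D,G] q_used=2 → run C
t=6: queue=[B,E,A,D,G] q_used=0 → run B
t=7: queue=[B,E,A,D,G,F,H] q_used=1 → run B
t=8: queue=[B,E,A,D,G,F,H] q_used=2 → run B
t=9: queue=[E,A,D,G,F,H,B] q_used=0 → run E
t=10: queue=[E,A,D,G,F,H,B] q_used=1 → run E
t=11: queue=[E,A,D,G,F,H,B] q_used=2 → run E
t=12: queue=[A,D,G,F,H,B,E] q_used=0 → run A
t=13: queue=[A,D,G,F,H,B,E] q_used=1 → run A
t=14: queue=[D,G,F,H,B,E] q_used=0 → run D
t=15: queue=[D,G,F,H,B,E] q_used=1 → run D
t=16: queue=[D,G,F,H,B,E] q_used=2 → run D
t=17: queue=[G,F,H,B,E,D] q_used=0 → run G
t=18: queue=[G,F,H,B,E,D] q_used=1 → run G
t=19: queue=[G,F,H,B,E,D] q_used=2 → run G
t=20: queue=[F,H,B,E,D,G] q_used=0 → run F
t=21: queue=[F,H,B,E,D,G] q_used=1 → run F
t=22: queue=[F,H,B,E,D,G] q_used=2 → run F
t=23: queue=[H,B,E,D,G,F] q_used=0 → run H
t=24: queue=[H,B,E,D,G,F] q_used=1 → run H
t=25: queue=[H,B,E,D,G,F] q_used=2 → run H
t=26: queue=[B,E,D,G,F,H] q_used=0 → run B
t=27: queue=[B,E,D,G,F,H] q_used=1 → run B
t=28: queue=[B,E,D,G,F,H] q_used=2 → run B
t=29: queue=[E,D,G,F,H] q_used=0 → run E
t=30: queue=[D,G,F,H] q_used=0 → run D
t=31: queue=[D,G,F,H] q_used=1 → run D
t=32: queue=[D,G,F,H] q_used=2 → run D
t=33: queue=[G,F,H,D] q_used=0 → run G
t=34: queue=[G,F,H,D] q_used=1 → run G
t=35: queue=[G,F,H,D] q_used=2 → run G
t=36: queue=[F,H,D,G] q_used=0 → run F
t=37: queue=[F,H,D,G] q_used=1 → run F
t=38: queue=[F,H,D,G] q_used=2 → run F
t=39: queue=[H,D,G,F] q_used=0 → run H
t=40: queue=[H,D,G,F] q_used=1 → run H
t=41: queue=[H,D,G,F] q_used=2 → run H
t=42: queue=[D,G,F,H] q_used=0 → run D
t=43: queue=[D,G,F,H] q_used=1 → run D
t=44: queue=[G,F,H] q_used=0 → run G
t=45: queue=[F,H] q_used=0 → run F
t=46: queue=[F,H] q_used=1 → run F
t=47: queue=[H] q_used=0 → run H
t=48: (idle)
t=49: (idle)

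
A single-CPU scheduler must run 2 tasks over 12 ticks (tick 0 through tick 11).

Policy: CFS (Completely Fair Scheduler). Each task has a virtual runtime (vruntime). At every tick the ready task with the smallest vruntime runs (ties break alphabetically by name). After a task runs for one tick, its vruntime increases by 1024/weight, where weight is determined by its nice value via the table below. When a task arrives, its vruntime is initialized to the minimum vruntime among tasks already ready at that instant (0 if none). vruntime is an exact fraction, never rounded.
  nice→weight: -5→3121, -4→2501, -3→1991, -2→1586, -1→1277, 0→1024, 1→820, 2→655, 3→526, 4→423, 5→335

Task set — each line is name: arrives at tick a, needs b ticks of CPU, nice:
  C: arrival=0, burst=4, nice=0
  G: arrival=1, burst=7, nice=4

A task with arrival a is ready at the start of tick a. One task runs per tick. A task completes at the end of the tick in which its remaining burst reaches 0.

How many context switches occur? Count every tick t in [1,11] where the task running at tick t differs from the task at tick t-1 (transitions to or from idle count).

context switches = 4

t=0: vr[C=0] → run C
t=1: vr[C=1 G=1] → run C
t=2: vr[C=2 G=1] → run G
t=3: vr[C=2 G=1447/423] → run C
t=4: vr[C=3 G=1447/423] → run C
t=5: vr[G=1447/423] → run G
t=6: vr[G=2471/423] → run G
t=7: vr[G=1165/141] → run G
t=8: vr[G=4519/423] → run G
t=9: vr[G=5543/423] → run G
t=10: vr[G=2189/141] → run G
t=11: (idle)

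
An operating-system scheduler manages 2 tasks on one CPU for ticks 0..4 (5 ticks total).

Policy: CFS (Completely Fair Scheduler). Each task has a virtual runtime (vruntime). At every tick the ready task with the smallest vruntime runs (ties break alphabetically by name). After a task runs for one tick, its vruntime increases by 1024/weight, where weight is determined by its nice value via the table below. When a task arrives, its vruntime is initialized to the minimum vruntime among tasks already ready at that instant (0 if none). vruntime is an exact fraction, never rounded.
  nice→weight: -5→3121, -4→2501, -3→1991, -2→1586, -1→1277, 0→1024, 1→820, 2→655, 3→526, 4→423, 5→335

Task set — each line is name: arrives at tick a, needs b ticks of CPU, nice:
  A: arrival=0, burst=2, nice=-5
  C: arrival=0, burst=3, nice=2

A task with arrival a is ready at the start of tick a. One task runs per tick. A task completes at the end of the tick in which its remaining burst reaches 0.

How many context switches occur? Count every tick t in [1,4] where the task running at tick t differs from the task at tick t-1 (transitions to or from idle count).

t=0: vr[A=0 C=0] → run A
t=1: vr[A=1024/3121 C=0] → run C
t=2: vr[A=1024/3121 C=1024/655] → run A
t=3: vr[C=1024/655] → run C
t=4: vr[C=2048/655] → run C

context switches = 3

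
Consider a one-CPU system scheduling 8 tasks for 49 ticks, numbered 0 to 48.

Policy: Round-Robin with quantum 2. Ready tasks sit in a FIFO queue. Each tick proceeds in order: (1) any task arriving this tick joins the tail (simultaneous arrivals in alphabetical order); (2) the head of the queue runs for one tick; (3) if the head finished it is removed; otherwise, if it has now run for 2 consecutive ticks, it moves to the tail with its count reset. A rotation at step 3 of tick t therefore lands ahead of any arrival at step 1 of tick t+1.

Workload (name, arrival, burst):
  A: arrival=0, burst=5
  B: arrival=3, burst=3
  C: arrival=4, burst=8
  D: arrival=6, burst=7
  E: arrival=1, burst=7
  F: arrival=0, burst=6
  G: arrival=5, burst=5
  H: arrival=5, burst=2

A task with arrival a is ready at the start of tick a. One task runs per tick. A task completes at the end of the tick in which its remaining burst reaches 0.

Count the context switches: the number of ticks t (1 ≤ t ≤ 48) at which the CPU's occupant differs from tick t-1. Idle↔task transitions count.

context switches = 24

t=0: queue=[A,F] q_used=0 → run A
t=1: queue=[A,F,E] q_used=1 → run A
t=2: queue=[F,E,A] q_used=0 → run F
t=3: queue=[F,E,A,B] q_used=1 → run F
t=4: queue=[E,A,B,F,C] q_used=0 → run E
t=5: queue=[E,A,B,F,C,G,H] q_used=1 → run E
t=6: queue=[A,B,F,C,G,H,E,D] q_used=0 → run A
t=7: queue=[A,B,F,C,G,H,E,D] q_used=1 → run A
t=8: queue=[B,F,C,G,H,E,D,A] q_used=0 → run B
t=9: queue=[B,F,C,G,H,E,D,A] q_used=1 → run B
t=10: queue=[F,C,G,H,E,D,A,B] q_used=0 → run F
t=11: queue=[F,C,G,H,E,D,A,B] q_used=1 → run F
t=12: queue=[C,G,H,E,D,A,B,F] q_used=0 → run C
t=13: queue=[C,G,H,E,D,A,B,F] q_used=1 → run C
t=14: queue=[G,H,E,D,A,B,F,C] q_used=0 → run G
t=15: queue=[G,H,E,D,A,B,F,C] q_used=1 → run G
t=16: queue=[H,E,D,A,B,F,C,G] q_used=0 → run H
t=17: queue=[H,E,D,A,B,F,C,G] q_used=1 → run H
t=18: queue=[E,D,A,B,F,C,G] q_used=0 → run E
t=19: queue=[E,D,A,B,F,C,G] q_used=1 → run E
t=20: queue=[D,A,B,F,C,G,E] q_used=0 → run D
t=21: queue=[D,A,B,F,C,G,E] q_used=1 → run D
t=22: queue=[A,B,F,C,G,E,D] q_used=0 → run A
t=23: queue=[B,F,C,G,E,D] q_used=0 → run B
t=24: queue=[F,C,G,E,D] q_used=0 → run F
t=25: queue=[F,C,G,E,D] q_used=1 → run F
t=26: queue=[C,G,E,D] q_used=0 → run C
t=27: queue=[C,G,E,D] q_used=1 → run C
t=28: queue=[G,E,D,C] q_used=0 → run G
t=29: queue=[G,E,D,C] q_used=1 → run G
t=30: queue=[E,D,C,G] q_used=0 → run E
t=31: queue=[E,D,C,G] q_used=1 → run E
t=32: queue=[D,C,G,E] q_used=0 → run D
t=33: queue=[D,C,G,E] q_used=1 → run D
t=34: queue=[C,G,E,D] q_used=0 → run C
t=35: queue=[C,G,E,D] q_used=1 → run C
t=36: queue=[G,E,D,C] q_used=0 → run G
t=37: queue=[E,D,C] q_used=0 → run E
t=38: queue=[D,C] q_used=0 → run D
t=39: queue=[D,C] q_used=1 → run D
t=40: queue=[C,D] q_used=0 → run C
t=41: queue=[C,D] q_used=1 → run C
t=42: queue=[D] q_used=0 → run D
t=43: (idle)
t=44: (idle)
t=45: (idle)
t=46: (idle)
t=47: (idle)
t=48: (idle)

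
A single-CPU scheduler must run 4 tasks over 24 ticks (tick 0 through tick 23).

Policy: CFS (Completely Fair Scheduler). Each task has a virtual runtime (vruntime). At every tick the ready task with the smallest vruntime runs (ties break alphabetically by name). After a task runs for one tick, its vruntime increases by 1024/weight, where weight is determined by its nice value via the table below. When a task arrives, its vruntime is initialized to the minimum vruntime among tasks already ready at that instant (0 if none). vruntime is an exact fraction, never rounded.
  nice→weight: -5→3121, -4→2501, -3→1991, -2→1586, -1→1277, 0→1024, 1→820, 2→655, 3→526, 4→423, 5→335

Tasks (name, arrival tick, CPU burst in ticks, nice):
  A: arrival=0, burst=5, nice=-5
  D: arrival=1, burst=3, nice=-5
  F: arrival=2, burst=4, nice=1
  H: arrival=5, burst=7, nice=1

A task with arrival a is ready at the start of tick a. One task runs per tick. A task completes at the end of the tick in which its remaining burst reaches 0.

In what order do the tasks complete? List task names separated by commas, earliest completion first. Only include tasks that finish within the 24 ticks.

completion order = D, A, F, H

t=0: vr[A=0] → run A
t=1: vr[A=1024/3121 D=1024/3121] → run A
t=2: vr[A=2048/3121 D=1024/3121 F=1024/3121] → run D
t=3: vr[A=2048/3121 D=2048/3121 F=1024/3121] → run F
t=4: vr[A=2048/3121 D=2048/3121 F=1008896/639805] → run A
t=5: vr[A=3072/3121 D=2048/3121 F=1008896/639805 H=2048/3121] → run D
t=6: vr[A=3072/3121 D=3072/3121 F=1008896/639805 H=2048/3121] → run H
t=7: vr[A=3072/3121 D=3072/3121 F=1008896/639805 H=1218816/639805] → run A
t=8: vr[A=4096/3121 D=3072/3121 F=1008896/639805 H=1218816/639805] → run D
t=9: vr[A=4096/3121 F=1008896/639805 H=1218816/639805] → run A
t=10: vr[F=1008896/639805 H=1218816/639805] → run F
t=11: vr[F=1807872/639805 H=1218816/639805] → run H
t=12: vr[F=1807872/639805 H=2017792/639805] → run F
t=13: vr[F=2606848/639805 H=2017792/639805] → run H
t=14: vr[F=2606848/639805 H=2816768/639805] → run F
t=15: vr[H=2816768/639805] → run H
t=16: vr[H=3615744/639805] → run H
t=17: vr[H=882944/127961] → run H
t=18: vr[H=5213696/639805] → run H
t=19: (idle)
t=20: (idle)
t=21: (idle)
t=22: (idle)
t=23: (idle)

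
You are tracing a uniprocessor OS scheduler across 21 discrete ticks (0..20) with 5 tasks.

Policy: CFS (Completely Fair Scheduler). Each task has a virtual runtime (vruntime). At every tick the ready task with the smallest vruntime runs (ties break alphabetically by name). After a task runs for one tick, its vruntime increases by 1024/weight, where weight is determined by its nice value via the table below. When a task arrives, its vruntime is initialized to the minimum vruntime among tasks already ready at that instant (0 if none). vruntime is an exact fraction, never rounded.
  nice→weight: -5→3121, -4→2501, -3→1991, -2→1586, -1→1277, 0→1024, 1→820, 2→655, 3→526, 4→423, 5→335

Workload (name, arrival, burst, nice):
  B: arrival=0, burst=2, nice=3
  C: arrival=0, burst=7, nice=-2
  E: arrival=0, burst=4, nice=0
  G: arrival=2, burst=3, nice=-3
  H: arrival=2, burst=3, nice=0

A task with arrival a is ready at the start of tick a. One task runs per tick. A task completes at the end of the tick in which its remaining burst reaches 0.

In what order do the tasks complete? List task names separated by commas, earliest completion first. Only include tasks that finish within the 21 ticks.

t=0: vr[B=0 C=0 E=0] → run B
t=1: vr[B=512/263 C=0 E=0] → run C
t=2: vr[B=512/263 C=512/793 E=0 G=0 H=0] → run E
t=3: vr[B=512/263 C=512/793 E=1 G=0 H=0] → run G
t=4: vr[B=512/263 C=512/793 E=1 G=1024/1991 H=0] → run H
t=5: vr[B=512/263 C=512/793 E=1 G=1024/1991 H=1] → run G
t=6: vr[B=512/263 C=512/793 E=1 G=2048/1991 H=1] → run C
t=7: vr[B=512/263 C=1024/793 E=1 G=2048/1991 H=1] → run E
t=8: vr[B=512/263 C=1024/793 E=2 G=2048/1991 H=1] → run H
t=9: vr[B=512/263 C=1024/793 E=2 G=2048/1991 H=2] → run G
t=10: vr[B=512/263 C=1024/793 E=2 H=2] → run C
t=11: vr[B=512/263 C=1536/793 E=2 H=2] → run C
t=12: vr[B=512/263 C=2048/793 E=2 H=2] → run B
t=13: vr[C=2048/793 E=2 H=2] → run E
t=14: vr[C=2048/793 E=3 H=2] → run H
t=15: vr[C=2048/793 E=3] → run C
t=16: vr[C=2560/793 E=3] → run E
t=17: vr[C=2560/793] → run C
t=18: vr[C=3072/793] → run C
t=19: (idle)
t=20: (idle)

completion order = G, B, H, E, C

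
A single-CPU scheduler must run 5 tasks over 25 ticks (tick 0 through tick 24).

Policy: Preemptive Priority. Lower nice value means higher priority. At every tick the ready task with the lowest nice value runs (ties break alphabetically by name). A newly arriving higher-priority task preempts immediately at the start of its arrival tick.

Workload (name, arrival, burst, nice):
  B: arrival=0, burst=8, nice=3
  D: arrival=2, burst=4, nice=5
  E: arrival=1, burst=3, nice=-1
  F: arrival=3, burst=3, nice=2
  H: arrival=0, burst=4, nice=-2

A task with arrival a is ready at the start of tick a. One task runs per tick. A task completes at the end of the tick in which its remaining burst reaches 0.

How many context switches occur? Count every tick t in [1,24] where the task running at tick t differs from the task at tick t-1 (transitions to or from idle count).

context switches = 5

t=0: ready={B,H} → run H
t=1: ready={B,E,H} → run H
t=2: ready={B,D,E,H} → run H
t=3: ready={B,D,E,F,H} → run H
t=4: ready={B,D,E,F} → run E
t=5: ready={B,D,E,F} → run E
t=6: ready={B,D,E,F} → run E
t=7: ready={B,D,F} → run F
t=8: ready={B,D,F} → run F
t=9: ready={B,D,F} → run F
t=10: ready={B,D} → run B
t=11: ready={B,D} → run B
t=12: ready={B,D} → run B
t=13: ready={B,D} → run B
t=14: ready={B,D} → run B
t=15: ready={B,D} → run B
t=16: ready={B,D} → run B
t=17: ready={B,D} → run B
t=18: ready={D} → run D
t=19: ready={D} → run D
t=20: ready={D} → run D
t=21: ready={D} → run D
t=22: (idle)
t=23: (idle)
t=24: (idle)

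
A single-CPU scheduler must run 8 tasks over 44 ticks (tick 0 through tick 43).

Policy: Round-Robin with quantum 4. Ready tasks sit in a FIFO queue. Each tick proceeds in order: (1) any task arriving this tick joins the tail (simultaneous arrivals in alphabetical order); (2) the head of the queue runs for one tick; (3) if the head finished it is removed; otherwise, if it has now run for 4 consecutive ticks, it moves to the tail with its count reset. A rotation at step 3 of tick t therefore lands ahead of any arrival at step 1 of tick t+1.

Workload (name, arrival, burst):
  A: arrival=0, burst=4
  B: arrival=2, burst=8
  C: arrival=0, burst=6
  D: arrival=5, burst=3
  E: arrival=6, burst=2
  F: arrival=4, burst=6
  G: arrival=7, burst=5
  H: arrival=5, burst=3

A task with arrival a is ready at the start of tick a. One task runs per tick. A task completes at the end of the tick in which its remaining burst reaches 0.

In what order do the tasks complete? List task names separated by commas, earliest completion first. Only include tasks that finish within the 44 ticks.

t=0: queue=[A,C] q_used=0 → run A
t=1: queue=[A,C] q_used=1 → run A
t=2: queue=[A,C,B] q_used=2 → run A
t=3: queue=[A,C,B] q_used=3 → run A
t=4: queue=[C,B,F] q_used=0 → run C
t=5: queue=[C,B,F,D,H] q_used=1 → run C
t=6: queue=[C,B,F,D,H,E] q_used=2 → run C
t=7: queue=[C,B,F,D,H,E,G] q_used=3 → run C
t=8: queue=[B,F,D,H,E,G,C] q_used=0 → run B
t=9: queue=[B,F,D,H,E,G,C] q_used=1 → run B
t=10: queue=[B,F,D,H,E,G,C] q_used=2 → run B
t=11: queue=[B,F,D,H,E,G,C] q_used=3 → run B
t=12: queue=[F,D,H,E,G,C,B] q_used=0 → run F
t=13: queue=[F,D,H,E,G,C,B] q_used=1 → run F
t=14: queue=[F,D,H,E,G,C,B] q_used=2 → run F
t=15: queue=[F,D,H,E,G,C,B] q_used=3 → run F
t=16: queue=[D,H,E,G,C,B,F] q_used=0 → run D
t=17: queue=[D,H,E,G,C,B,F] q_used=1 → run D
t=18: queue=[D,H,E,G,C,B,F] q_used=2 → run D
t=19: queue=[H,E,G,C,B,F] q_used=0 → run H
t=20: queue=[H,E,G,C,B,F] q_used=1 → run H
t=21: queue=[H,E,G,C,B,F] q_used=2 → run H
t=22: queue=[E,G,C,B,F] q_used=0 → run E
t=23: queue=[E,G,C,B,F] q_used=1 → run E
t=24: queue=[G,C,B,F] q_used=0 → run G
t=25: queue=[G,C,B,F] q_used=1 → run G
t=26: queue=[G,C,B,F] q_used=2 → run G
t=27: queue=[G,C,B,F] q_used=3 → run G
t=28: queue=[C,B,F,G] q_used=0 → run C
t=29: queue=[C,B,F,G] q_used=1 → run C
t=30: queue=[B,F,G] q_used=0 → run B
t=31: queue=[B,F,G] q_used=1 → run B
t=32: queue=[B,F,G] q_used=2 → run B
t=33: queue=[B,F,G] q_used=3 → run B
t=34: queue=[F,G] q_used=0 → run F
t=35: queue=[F,G] q_used=1 → run F
t=36: queue=[G] q_used=0 → run G
t=37: (idle)
t=38: (idle)
t=39: (idle)
t=40: (idle)
t=41: (idle)
t=42: (idle)
t=43: (idle)

completion order = A, D, H, E, C, B, F, G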